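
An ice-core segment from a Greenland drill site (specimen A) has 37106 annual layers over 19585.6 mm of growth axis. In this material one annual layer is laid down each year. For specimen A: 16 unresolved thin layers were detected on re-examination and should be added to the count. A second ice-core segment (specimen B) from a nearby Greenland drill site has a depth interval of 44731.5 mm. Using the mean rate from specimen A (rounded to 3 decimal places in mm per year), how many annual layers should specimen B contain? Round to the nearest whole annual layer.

Specimen A: true annual layer count = 37106 + 16 = 37122.
A: 19585.6 mm over 37122 years gives 19585.6 / 37122 ≈ 0.528 mm/yr.
B spans 44731.5 / 0.528 = 84718.75 years ≈ 84719 annual layers.

84719 annual layers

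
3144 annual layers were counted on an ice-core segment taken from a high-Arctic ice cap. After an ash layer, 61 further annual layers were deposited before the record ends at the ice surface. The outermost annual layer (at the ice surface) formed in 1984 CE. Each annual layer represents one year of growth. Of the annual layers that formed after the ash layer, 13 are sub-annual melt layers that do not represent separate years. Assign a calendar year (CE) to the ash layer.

1936 CE

61 annual layers formed after the ash layer.
61 − 13 false = 48 true annual layers after the ash layer.
The annual layer at the ice surface is 1984 CE, so the ash layer dates to 1984 − 48 = 1936 CE.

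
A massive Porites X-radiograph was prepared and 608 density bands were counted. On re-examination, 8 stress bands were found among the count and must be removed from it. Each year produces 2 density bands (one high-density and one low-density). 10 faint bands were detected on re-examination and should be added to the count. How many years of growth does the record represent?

After corrections the count is 608 − 8 + 10 = 610 density bands.
Dividing by 2 density bands per year: 610 / 2 = 305 years.

305 years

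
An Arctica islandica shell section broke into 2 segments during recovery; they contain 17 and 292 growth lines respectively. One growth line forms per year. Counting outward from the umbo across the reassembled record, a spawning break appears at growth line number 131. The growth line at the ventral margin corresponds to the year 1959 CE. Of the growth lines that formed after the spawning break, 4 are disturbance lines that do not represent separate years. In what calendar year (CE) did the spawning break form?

Total growth lines = 17 + 292 = 309.
Between growth line 131 and the ventral margin there are 309 − 131 = 178 growth lines.
178 − 4 false = 174 true growth lines after the spawning break.
Counting back 174 years from 1959 CE places the spawning break in 1959 − 174 = 1785 CE.

1785 CE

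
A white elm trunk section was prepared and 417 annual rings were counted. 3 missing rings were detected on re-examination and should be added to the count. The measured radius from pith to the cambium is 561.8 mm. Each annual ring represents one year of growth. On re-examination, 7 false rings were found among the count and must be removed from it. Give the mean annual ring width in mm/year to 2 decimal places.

1.36 mm/year

Correcting the raw count gives 417 − 7 + 3 = 413 true annual rings.
Mean rate = 561.8 mm / 413 years ≈ 1.36 mm/year.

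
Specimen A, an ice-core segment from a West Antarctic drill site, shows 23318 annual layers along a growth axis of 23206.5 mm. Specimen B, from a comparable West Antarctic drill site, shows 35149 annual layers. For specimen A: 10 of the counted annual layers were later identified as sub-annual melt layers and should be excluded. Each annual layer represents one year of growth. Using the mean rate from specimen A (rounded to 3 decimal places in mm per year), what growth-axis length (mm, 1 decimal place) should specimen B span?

35008.4 mm

Specimen A: adjusted count: 23318 − 10 = 23308 annual layers.
A: Mean rate = 23206.5 mm / 23308 years ≈ 0.996 mm/year.
Length of B = 0.996 × 35149 = 35008.4 mm.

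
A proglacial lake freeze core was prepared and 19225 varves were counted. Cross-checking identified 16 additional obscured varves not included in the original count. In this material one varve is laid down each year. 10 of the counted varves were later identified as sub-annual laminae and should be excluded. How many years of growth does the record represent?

Adjusted count: 19225 − 10 + 16 = 19231 varves.
At one varve per year, that is 19231 years.

19231 years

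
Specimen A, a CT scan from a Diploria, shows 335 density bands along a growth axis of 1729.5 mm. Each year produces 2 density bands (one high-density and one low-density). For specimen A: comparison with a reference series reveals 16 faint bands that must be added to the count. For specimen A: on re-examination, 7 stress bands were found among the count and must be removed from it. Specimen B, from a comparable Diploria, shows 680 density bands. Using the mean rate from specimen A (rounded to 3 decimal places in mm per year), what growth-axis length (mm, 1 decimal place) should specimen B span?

Specimen A: adjusted count: 335 − 7 + 16 = 344 density bands.
Specimen A: 344 density bands at 2 per year is 344 / 2 = 172 years.
A: Mean rate = 1729.5 mm / 172 years ≈ 10.055 mm/yr.
Specimen B: with 2 density bands per year, 680 / 2 = 340 years. For B, 10.055 mm/year × 340 years = 3418.7 mm.

3418.7 mm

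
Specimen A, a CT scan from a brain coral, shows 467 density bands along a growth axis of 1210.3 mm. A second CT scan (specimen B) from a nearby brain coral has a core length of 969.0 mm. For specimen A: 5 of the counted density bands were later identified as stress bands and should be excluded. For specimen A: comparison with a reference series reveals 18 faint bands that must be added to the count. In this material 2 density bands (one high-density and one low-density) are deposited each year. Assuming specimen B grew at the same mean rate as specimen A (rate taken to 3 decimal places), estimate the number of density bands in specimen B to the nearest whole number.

384 density bands

Specimen A: true density band count = 467 − 5 + 18 = 480.
Specimen A: with 2 density bands per year, 480 / 2 = 240 years.
A: Extension rate ≈ 1210.3 / 240 = 5.043 mm per year.
Specimen B: 969.0 mm / 5.043 mm per year = 192.15 years; at 2 density bands per year that is 192.15 × 2 ≈ 384 density bands.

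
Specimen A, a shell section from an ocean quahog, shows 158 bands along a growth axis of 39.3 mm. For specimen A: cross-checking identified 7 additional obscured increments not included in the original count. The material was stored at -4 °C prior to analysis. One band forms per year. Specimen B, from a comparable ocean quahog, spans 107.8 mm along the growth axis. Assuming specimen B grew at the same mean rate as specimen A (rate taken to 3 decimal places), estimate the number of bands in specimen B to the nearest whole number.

Specimen A: adjusted count: 158 + 7 = 165 bands.
A: 39.3 mm over 165 years gives 39.3 / 165 ≈ 0.238 mm per year.
B spans 107.8 / 0.238 = 452.94 years ≈ 453 bands.

453 bands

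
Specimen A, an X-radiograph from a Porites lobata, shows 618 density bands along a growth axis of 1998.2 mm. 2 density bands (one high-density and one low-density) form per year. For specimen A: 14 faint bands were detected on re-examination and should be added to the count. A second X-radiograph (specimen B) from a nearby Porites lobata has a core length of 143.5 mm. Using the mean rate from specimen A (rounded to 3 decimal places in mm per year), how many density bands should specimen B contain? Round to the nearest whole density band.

Specimen A: after corrections the count is 618 + 14 = 632 density bands.
Specimen A: 632 density bands at 2 per year is 632 / 2 = 316 years.
A: Extension rate ≈ 1998.2 / 316 = 6.323 mm/year.
B spans 143.5 / 6.323 = 22.69 years; at 2 density bands per year that is 22.69 × 2 ≈ 45 density bands.

45 density bands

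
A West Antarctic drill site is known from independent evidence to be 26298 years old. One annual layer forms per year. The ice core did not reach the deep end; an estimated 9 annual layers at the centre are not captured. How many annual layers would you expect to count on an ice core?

26289 annual layers

At one annual layer per year, 26298 years correspond to 26298 annual layers.
Less the 9 uncaptured annual layers: 26298 − 9 = 26289.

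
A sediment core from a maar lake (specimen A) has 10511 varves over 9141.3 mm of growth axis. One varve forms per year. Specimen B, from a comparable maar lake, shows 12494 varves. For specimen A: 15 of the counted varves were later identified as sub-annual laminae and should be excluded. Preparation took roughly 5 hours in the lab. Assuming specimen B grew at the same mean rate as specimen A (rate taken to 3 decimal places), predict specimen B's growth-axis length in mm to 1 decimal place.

10882.3 mm

Specimen A: true varve count = 10511 − 15 = 10496.
A: Extension rate ≈ 9141.3 / 10496 = 0.871 mm/yr.
B's length ≈ 0.871 × 12494 = 10882.3 mm.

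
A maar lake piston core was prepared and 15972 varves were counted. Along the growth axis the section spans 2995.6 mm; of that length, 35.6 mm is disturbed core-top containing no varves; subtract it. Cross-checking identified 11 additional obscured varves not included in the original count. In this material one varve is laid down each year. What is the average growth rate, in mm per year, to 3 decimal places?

0.185 mm per year

True varve count = 15972 + 11 = 15983.
Removing the 35.6 mm offcut leaves 2995.6 − 35.6 = 2960.0 mm.
Extension rate ≈ 2960.0 / 15983 = 0.185 mm per year.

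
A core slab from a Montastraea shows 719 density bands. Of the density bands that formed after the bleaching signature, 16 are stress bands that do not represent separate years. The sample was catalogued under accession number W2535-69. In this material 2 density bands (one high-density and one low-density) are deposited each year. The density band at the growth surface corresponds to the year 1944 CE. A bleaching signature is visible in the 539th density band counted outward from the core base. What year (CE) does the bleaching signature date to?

719 − 539 = 180 density bands lie beyond the bleaching signature toward the growth surface.
Excluding 16 false density bands: 180 − 16 = 164.
164 density bands at 2 per year is 164 / 2 = 82 years.
Counting back 82 years from 1944 CE places the bleaching signature in 1944 − 82 = 1862 CE.

1862 CE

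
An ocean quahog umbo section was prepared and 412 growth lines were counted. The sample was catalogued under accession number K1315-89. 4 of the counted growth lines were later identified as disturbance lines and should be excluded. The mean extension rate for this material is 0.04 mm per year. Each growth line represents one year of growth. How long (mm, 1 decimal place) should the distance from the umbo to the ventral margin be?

Adjusted count: 412 − 4 = 408 growth lines.
Length ≈ 0.04 × 408 = 16.3 mm.

16.3 mm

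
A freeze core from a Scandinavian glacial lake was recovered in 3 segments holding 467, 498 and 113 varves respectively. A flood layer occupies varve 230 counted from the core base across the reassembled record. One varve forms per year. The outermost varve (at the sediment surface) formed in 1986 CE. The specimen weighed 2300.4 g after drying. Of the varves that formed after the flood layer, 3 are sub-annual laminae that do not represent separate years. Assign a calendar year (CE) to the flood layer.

Total varves = 467 + 498 + 113 = 1078.
Between varve 230 and the sediment surface there are 1078 − 230 = 848 varves.
848 − 3 false = 845 true varves after the flood layer.
1986 − 845 = 1141 CE.

1141 CE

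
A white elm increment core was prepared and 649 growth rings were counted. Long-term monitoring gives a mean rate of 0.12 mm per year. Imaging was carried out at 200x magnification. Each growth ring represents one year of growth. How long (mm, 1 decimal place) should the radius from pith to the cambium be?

649 years of growth are recorded.
649 years at 0.12 mm/year gives 0.12 × 649 = 77.9 mm.

77.9 mm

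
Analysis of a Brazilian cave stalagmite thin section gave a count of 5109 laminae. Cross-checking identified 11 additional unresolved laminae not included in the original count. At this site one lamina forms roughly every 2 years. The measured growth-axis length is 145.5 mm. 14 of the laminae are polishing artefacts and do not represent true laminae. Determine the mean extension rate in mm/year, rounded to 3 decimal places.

0.014 mm/year

Correcting the raw count gives 5109 − 14 + 11 = 5106 true laminae.
5106 laminae at 2 years each span 5106 × 2 = 10212 years.
Mean rate = 145.5 mm / 10212 years ≈ 0.014 mm/year.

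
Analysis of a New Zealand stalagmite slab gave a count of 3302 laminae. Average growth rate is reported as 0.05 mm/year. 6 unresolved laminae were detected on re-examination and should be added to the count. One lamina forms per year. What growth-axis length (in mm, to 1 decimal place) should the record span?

165.4 mm

Adjusted count: 3302 + 6 = 3308 laminae.
Length ≈ 0.05 × 3308 = 165.4 mm.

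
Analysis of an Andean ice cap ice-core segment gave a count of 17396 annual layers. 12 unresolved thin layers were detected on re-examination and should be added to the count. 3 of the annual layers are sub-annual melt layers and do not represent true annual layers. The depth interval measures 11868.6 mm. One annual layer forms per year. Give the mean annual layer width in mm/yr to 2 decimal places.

After corrections the count is 17396 − 3 + 12 = 17405 annual layers.
Extension rate ≈ 11868.6 / 17405 = 0.68 mm/yr.

0.68 mm/yr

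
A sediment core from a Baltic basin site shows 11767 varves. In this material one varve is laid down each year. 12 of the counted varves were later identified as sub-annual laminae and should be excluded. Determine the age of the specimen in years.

11755 yr

After corrections the count is 11767 − 12 = 11755 varves.
With a one-to-one varve periodicity this is 11755 years.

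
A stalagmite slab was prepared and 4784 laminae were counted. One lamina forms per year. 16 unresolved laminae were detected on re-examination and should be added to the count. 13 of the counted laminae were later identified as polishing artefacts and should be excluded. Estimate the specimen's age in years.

4787 yr

Adjusted count: 4784 − 13 + 16 = 4787 laminae.
With a one-to-one lamina periodicity this is 4787 years.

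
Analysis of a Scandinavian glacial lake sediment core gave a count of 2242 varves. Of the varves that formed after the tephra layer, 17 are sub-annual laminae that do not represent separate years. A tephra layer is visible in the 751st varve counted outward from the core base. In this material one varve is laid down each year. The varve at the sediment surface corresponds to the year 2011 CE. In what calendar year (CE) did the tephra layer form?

The tephra layer sits at varve 751 from the core base, so 2242 − 751 = 1491 varves formed after it.
1491 − 17 false = 1474 true varves after the tephra layer.
Counting back 1474 years from 2011 CE places the tephra layer in 2011 − 1474 = 537 CE.

537 CE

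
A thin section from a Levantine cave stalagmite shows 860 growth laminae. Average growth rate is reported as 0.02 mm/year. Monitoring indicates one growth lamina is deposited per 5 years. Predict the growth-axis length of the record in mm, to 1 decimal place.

At 5 years per growth lamina, 860 × 5 = 4300 years.
Predicted length = 0.02 mm/year × 4300 years = 86.0 mm.

86.0 mm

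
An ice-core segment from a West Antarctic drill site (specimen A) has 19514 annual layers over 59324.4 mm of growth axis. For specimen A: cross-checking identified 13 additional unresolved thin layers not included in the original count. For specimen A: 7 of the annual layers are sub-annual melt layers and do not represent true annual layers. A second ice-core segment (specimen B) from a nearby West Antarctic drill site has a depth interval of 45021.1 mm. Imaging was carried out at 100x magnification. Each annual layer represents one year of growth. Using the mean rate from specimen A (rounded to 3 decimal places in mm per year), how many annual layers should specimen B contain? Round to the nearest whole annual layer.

Specimen A: true annual layer count = 19514 − 7 + 13 = 19520.
A: Extension rate ≈ 59324.4 / 19520 = 3.039 mm/yr.
For B, 45021.1 / 3.039 = 14814.45 years ≈ 14814 annual layers.

14814 annual layers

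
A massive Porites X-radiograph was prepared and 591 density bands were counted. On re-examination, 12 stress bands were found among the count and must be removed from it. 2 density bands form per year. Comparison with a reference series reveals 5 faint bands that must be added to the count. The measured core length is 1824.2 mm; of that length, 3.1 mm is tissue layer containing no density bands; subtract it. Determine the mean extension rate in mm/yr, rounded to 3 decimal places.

6.237 mm/yr

Adjusted count: 591 − 12 + 5 = 584 density bands.
584 density bands at 2 per year is 584 / 2 = 292 years.
The growth record spans 1824.2 − 3.1 = 1821.1 mm.
Extension rate ≈ 1821.1 / 292 = 6.237 mm/yr.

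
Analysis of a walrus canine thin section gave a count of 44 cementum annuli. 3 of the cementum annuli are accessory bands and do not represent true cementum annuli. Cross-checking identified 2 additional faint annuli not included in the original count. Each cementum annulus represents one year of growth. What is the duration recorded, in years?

43 yr

Adjusted count: 44 − 3 + 2 = 43 cementum annuli.
With a one-to-one cementum annulus periodicity this is 43 years.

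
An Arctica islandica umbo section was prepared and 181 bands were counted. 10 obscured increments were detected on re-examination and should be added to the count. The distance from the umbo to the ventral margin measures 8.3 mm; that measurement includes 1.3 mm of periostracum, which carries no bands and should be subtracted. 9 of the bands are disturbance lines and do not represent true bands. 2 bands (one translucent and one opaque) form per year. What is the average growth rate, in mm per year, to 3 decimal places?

Correcting the raw count gives 181 − 9 + 10 = 182 true bands.
With 2 bands per year, 182 / 2 = 91 years.
Net length = 8.3 − 1.3 = 7.0 mm.
Mean rate = 7.0 mm / 91 years ≈ 0.077 mm per year.

0.077 mm per year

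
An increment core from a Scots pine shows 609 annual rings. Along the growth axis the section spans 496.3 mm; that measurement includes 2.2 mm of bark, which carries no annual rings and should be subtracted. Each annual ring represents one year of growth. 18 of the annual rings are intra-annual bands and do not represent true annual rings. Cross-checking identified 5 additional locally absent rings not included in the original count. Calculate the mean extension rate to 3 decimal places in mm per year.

After corrections the count is 609 − 18 + 5 = 596 annual rings.
Removing the 2.2 mm offcut leaves 496.3 − 2.2 = 494.1 mm.
Extension rate ≈ 494.1 / 596 = 0.829 mm per year.

0.829 mm per year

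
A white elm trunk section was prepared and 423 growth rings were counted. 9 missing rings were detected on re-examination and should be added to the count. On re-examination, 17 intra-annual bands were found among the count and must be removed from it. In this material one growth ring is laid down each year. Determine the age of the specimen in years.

415 yr

Adjusted count: 423 − 17 + 9 = 415 growth rings.
At one growth ring per year, that is 415 years.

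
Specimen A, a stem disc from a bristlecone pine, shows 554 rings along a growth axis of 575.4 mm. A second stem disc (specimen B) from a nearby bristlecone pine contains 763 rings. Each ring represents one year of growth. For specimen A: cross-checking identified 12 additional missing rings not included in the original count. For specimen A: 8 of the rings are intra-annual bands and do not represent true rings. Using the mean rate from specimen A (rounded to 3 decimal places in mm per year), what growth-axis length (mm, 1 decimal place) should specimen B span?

786.7 mm

Specimen A: after corrections the count is 554 − 8 + 12 = 558 rings.
A: Mean rate = 575.4 mm / 558 years ≈ 1.031 mm/year.
For B, 1.031 mm/year × 763 years = 786.7 mm.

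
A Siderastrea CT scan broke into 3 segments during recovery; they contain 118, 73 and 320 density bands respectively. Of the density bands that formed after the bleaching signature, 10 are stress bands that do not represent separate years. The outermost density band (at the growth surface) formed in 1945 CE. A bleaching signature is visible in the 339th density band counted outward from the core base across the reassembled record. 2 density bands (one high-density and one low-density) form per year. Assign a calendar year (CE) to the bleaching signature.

1864 CE

Total density bands = 118 + 73 + 320 = 511.
The bleaching signature sits at density band 339 from the core base, so 511 − 339 = 172 density bands formed after it.
Excluding 10 false density bands: 172 − 10 = 162.
162 density bands at 2 per year is 162 / 2 = 81 years.
1945 − 81 = 1864 CE.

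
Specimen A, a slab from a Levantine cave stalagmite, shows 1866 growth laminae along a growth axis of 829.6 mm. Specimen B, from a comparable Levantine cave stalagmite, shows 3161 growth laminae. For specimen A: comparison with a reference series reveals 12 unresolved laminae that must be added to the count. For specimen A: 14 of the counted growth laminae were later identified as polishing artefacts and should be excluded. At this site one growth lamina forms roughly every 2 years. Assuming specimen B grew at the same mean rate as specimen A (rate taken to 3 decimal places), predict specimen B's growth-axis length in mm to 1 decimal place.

1409.8 mm

Specimen A: adjusted count: 1866 − 14 + 12 = 1864 growth laminae.
Specimen A: 1864 growth laminae at 2 years each span 1864 × 2 = 3728 years.
A: Mean rate = 829.6 mm / 3728 years ≈ 0.223 mm/year.
Specimen B: 3161 growth laminae at 2 years each span 3161 × 2 = 6322 years. B's length ≈ 0.223 × 6322 = 1409.8 mm.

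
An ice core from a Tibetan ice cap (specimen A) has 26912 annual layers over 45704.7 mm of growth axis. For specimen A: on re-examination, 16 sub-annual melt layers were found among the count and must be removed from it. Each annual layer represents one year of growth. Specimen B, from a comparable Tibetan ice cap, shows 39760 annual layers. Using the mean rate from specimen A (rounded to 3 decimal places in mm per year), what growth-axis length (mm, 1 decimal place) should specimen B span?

67552.2 mm

Specimen A: after corrections the count is 26912 − 16 = 26896 annual layers.
A: 45704.7 mm over 26896 years gives 45704.7 / 26896 ≈ 1.699 mm/yr.
B's length ≈ 1.699 × 39760 = 67552.2 mm.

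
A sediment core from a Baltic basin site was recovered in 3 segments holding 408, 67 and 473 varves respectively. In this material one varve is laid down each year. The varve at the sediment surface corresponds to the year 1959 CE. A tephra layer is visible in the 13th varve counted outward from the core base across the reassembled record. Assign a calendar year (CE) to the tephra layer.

Total varves = 408 + 67 + 473 = 948.
948 − 13 = 935 varves lie beyond the tephra layer toward the sediment surface.
Counting back 935 years from 1959 CE places the tephra layer in 1959 − 935 = 1024 CE.

1024 CE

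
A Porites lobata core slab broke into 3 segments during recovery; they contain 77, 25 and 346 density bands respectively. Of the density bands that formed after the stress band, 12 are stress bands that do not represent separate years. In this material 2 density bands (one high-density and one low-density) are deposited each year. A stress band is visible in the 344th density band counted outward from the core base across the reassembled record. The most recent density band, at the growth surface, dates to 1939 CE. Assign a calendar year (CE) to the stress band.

Total density bands = 77 + 25 + 346 = 448.
The stress band sits at density band 344 from the core base, so 448 − 344 = 104 density bands formed after it.
Excluding 12 false density bands: 104 − 12 = 92.
92 density bands at 2 per year is 92 / 2 = 46 years.
The density band at the growth surface is 1939 CE, so the stress band dates to 1939 − 46 = 1893 CE.

1893 CE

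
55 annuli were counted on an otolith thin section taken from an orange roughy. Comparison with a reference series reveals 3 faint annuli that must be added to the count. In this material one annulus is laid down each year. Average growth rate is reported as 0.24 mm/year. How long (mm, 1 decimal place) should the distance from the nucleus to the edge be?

True annulus count = 55 + 3 = 58.
58 years at 0.24 mm/year gives 0.24 × 58 = 13.9 mm.

13.9 mm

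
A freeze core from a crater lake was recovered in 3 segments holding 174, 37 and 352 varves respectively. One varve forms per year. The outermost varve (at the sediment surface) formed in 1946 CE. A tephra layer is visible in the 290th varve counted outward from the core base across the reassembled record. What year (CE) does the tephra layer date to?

Total varves = 174 + 37 + 352 = 563.
The tephra layer sits at varve 290 from the core base, so 563 − 290 = 273 varves formed after it.
The varve at the sediment surface is 1946 CE, so the tephra layer dates to 1946 − 273 = 1673 CE.

1673 CE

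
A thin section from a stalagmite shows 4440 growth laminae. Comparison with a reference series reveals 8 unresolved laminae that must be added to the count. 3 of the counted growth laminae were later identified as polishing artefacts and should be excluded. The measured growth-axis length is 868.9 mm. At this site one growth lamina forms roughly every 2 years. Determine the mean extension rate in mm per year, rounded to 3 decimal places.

Adjusted count: 4440 − 3 + 8 = 4445 growth laminae.
4445 growth laminae at 2 years each span 4445 × 2 = 8890 years.
Mean rate = 868.9 mm / 8890 years ≈ 0.098 mm per year.

0.098 mm per year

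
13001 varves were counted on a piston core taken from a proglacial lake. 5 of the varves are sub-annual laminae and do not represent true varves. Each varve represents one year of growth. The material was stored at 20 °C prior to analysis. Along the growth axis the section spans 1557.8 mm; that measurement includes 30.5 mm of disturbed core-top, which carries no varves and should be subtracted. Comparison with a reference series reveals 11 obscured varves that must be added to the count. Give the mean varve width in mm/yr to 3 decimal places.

Correcting the raw count gives 13001 − 5 + 11 = 13007 true varves.
Removing the 30.5 mm offcut leaves 1557.8 − 30.5 = 1527.3 mm.
Extension rate ≈ 1527.3 / 13007 = 0.117 mm/yr.

0.117 mm/yr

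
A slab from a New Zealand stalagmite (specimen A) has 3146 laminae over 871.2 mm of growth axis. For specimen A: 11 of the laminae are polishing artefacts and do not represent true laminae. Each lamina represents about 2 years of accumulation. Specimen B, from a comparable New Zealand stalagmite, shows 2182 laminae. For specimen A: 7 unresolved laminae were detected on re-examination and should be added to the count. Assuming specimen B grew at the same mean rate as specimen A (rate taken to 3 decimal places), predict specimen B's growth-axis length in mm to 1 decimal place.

Specimen A: true lamina count = 3146 − 11 + 7 = 3142.
Specimen A: multiplying by 2 years per lamina: 3142 × 2 = 6284 years.
A: Mean rate = 871.2 mm / 6284 years ≈ 0.139 mm/yr.
Specimen B: 2182 laminae at 2 years each span 2182 × 2 = 4364 years. Length of B = 0.139 × 4364 = 606.6 mm.

606.6 mm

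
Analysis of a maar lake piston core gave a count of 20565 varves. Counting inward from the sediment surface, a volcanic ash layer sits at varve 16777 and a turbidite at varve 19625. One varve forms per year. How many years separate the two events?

2848 years

19625 − 16777 = 2848 varves lie between the two events.
One varve per year makes the interval 2848 years.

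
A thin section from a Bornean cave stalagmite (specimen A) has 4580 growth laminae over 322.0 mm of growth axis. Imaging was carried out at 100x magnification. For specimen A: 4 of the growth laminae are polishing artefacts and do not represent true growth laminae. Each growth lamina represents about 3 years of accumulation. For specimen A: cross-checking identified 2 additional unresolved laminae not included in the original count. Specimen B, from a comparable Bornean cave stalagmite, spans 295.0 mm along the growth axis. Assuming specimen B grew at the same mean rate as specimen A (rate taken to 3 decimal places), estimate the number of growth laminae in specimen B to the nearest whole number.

Specimen A: adjusted count: 4580 − 4 + 2 = 4578 growth laminae.
Specimen A: at 3 years per growth lamina, 4578 × 3 = 13734 years.
A: Mean rate = 322.0 mm / 13734 years ≈ 0.023 mm/year.
For B, 295.0 / 0.023 = 12826.09 years; at 3 years per growth lamina that is 12826.09 / 3 ≈ 4275 growth laminae.

4275 growth laminae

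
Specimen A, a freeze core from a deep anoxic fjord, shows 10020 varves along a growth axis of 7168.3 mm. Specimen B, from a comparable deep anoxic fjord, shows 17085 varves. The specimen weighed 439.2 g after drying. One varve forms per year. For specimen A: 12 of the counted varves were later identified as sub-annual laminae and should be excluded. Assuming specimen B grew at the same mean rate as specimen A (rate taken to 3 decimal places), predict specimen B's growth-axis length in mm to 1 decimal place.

Specimen A: correcting the raw count gives 10020 − 12 = 10008 true varves.
A: Mean rate = 7168.3 mm / 10008 years ≈ 0.716 mm/year.
For B, 0.716 mm/year × 17085 years = 12232.9 mm.

12232.9 mm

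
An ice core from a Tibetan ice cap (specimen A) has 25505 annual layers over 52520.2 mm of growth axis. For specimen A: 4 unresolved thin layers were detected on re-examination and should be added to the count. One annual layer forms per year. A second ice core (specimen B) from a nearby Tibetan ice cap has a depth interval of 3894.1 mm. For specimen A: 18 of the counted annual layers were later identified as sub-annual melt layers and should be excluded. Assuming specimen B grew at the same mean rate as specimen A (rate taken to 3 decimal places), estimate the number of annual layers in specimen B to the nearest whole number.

1890 annual layers

Specimen A: true annual layer count = 25505 − 18 + 4 = 25491.
A: 52520.2 mm over 25491 years gives 52520.2 / 25491 ≈ 2.060 mm/year.
For B, 3894.1 / 2.060 = 1890.34 years ≈ 1890 annual layers.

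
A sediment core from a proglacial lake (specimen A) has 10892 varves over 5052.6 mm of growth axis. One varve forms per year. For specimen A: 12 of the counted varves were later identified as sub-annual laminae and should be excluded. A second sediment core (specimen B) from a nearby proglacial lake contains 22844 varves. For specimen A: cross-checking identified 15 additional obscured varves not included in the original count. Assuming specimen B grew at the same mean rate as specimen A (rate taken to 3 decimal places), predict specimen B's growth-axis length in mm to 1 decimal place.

10599.6 mm

Specimen A: correcting the raw count gives 10892 − 12 + 15 = 10895 true varves.
A: Extension rate ≈ 5052.6 / 10895 = 0.464 mm/yr.
For B, 0.464 mm/year × 22844 years = 10599.6 mm.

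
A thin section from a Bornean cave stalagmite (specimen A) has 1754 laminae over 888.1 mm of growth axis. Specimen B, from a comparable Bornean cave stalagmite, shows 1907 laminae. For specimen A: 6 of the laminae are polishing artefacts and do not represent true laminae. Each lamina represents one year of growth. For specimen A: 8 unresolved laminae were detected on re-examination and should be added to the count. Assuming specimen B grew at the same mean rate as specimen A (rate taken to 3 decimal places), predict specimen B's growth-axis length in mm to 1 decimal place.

964.9 mm

Specimen A: correcting the raw count gives 1754 − 6 + 8 = 1756 true laminae.
A: Extension rate ≈ 888.1 / 1756 = 0.506 mm/year.
Length of B = 0.506 × 1907 = 964.9 mm.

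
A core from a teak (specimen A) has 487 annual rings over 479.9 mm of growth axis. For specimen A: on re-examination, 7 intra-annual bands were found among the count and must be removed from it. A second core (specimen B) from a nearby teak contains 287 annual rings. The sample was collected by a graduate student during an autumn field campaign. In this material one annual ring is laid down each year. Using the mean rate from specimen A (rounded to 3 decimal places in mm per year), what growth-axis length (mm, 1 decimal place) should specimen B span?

Specimen A: after corrections the count is 487 − 7 = 480 annual rings.
A: 479.9 mm over 480 years gives 479.9 / 480 ≈ 1.000 mm per year.
Length of B = 1.000 × 287 = 287.0 mm.

287.0 mm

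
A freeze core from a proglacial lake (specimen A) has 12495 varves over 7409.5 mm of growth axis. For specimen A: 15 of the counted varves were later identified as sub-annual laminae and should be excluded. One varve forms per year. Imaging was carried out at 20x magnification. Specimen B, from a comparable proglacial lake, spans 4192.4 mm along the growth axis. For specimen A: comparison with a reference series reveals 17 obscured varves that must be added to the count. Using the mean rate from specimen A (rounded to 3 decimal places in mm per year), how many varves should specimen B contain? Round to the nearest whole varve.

7070 varves

Specimen A: after corrections the count is 12495 − 15 + 17 = 12497 varves.
A: Extension rate ≈ 7409.5 / 12497 = 0.593 mm/yr.
Specimen B: 4192.4 mm / 0.593 mm per year = 7069.81 years ≈ 7070 varves.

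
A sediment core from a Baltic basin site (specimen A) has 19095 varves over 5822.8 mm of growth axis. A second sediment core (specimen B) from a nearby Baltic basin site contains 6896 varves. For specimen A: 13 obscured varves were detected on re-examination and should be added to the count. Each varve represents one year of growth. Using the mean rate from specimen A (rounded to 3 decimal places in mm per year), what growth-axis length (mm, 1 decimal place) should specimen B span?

Specimen A: true varve count = 19095 + 13 = 19108.
A: Mean rate = 5822.8 mm / 19108 years ≈ 0.305 mm per year.
B's length ≈ 0.305 × 6896 = 2103.3 mm.

2103.3 mm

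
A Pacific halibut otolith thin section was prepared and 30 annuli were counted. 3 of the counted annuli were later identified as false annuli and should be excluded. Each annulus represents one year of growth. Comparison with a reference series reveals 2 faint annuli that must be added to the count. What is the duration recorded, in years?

29 yr

True annulus count = 30 − 3 + 2 = 29.
One annulus per year makes the duration 29 years.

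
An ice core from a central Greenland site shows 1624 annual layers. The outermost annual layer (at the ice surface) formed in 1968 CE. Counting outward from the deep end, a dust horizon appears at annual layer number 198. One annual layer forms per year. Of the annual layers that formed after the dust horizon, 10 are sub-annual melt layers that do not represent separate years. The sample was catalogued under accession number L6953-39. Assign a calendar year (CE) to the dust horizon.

552 CE

1624 − 198 = 1426 annual layers lie beyond the dust horizon toward the ice surface.
Removing the 10 false annual layers leaves 1426 − 10 = 1416 true annual layers beyond the dust horizon.
1968 − 1416 = 552 CE.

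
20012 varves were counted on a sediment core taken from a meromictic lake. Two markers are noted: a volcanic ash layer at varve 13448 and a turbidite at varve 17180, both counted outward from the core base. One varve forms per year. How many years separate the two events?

3732 years

17180 − 13448 = 3732 varves lie between the two events.
One varve per year makes the interval 3732 years.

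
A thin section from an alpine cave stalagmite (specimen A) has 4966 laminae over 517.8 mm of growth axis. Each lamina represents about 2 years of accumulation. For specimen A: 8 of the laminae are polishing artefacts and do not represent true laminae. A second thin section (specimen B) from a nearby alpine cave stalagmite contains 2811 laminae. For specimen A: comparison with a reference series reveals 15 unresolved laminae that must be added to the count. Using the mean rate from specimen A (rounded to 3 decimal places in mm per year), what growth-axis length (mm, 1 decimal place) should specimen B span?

Specimen A: adjusted count: 4966 − 8 + 15 = 4973 laminae.
Specimen A: at 2 years per lamina, 4973 × 2 = 9946 years.
A: Mean rate = 517.8 mm / 9946 years ≈ 0.052 mm/yr.
Specimen B: at 2 years per lamina, 2811 × 2 = 5622 years. Length of B = 0.052 × 5622 = 292.3 mm.

292.3 mm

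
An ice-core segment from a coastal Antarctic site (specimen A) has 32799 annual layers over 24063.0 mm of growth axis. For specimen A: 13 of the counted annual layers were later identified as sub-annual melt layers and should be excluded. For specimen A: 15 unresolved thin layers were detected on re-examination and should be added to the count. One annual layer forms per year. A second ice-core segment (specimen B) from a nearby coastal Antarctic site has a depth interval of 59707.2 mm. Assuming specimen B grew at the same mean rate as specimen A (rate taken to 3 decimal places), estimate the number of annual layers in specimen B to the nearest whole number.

81345 annual layers

Specimen A: after corrections the count is 32799 − 13 + 15 = 32801 annual layers.
A: Mean rate = 24063.0 mm / 32801 years ≈ 0.734 mm/year.
Specimen B: 59707.2 mm / 0.734 mm per year = 81344.96 years ≈ 81345 annual layers.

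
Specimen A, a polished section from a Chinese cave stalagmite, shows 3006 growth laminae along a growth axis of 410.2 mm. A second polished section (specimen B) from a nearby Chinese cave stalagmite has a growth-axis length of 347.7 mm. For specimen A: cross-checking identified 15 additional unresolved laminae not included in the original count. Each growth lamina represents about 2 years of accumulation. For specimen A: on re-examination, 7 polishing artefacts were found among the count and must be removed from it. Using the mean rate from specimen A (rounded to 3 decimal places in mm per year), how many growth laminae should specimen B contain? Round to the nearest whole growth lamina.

Specimen A: correcting the raw count gives 3006 − 7 + 15 = 3014 true growth laminae.
Specimen A: multiplying by 2 years per growth lamina: 3014 × 2 = 6028 years.
A: Mean rate = 410.2 mm / 6028 years ≈ 0.068 mm/year.
B spans 347.7 / 0.068 = 5113.24 years; at 2 years per growth lamina that is 5113.24 / 2 ≈ 2557 growth laminae.

2557 growth laminae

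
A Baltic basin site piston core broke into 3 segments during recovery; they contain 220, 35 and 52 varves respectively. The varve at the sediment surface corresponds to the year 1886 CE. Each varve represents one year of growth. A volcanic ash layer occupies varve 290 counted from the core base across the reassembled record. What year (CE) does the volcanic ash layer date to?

1869 CE

Total varves = 220 + 35 + 52 = 307.
Between varve 290 and the sediment surface there are 307 − 290 = 17 varves.
Counting back 17 years from 1886 CE places the volcanic ash layer in 1886 − 17 = 1869 CE.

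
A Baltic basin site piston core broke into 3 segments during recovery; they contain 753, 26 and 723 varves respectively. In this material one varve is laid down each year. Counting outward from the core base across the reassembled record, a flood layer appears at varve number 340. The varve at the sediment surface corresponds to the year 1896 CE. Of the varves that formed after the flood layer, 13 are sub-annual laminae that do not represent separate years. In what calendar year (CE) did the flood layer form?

747 CE

Total varves = 753 + 26 + 723 = 1502.
1502 − 340 = 1162 varves lie beyond the flood layer toward the sediment surface.
1162 − 13 false = 1149 true varves after the flood layer.
The varve at the sediment surface is 1896 CE, so the flood layer dates to 1896 − 1149 = 747 CE.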